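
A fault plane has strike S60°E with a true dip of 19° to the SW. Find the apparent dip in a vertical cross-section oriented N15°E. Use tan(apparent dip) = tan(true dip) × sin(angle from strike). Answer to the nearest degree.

Angle between strike (S60°E) and section (N15°E): β = 75°.
tan(apparent dip) = tan 19° · sin 75° = 0.3326
α = arctan(0.3326) = 18.40°

18°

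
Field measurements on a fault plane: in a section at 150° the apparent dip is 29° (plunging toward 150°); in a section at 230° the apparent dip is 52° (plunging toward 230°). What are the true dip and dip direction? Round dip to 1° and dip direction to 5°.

Each apparent-dip line lies in the plane. As unit vectors (x east, y north, z up), v₁ plunges 29°→150° and v₂ plunges 52°→230°.
Cross product v₁ × v₂ gives the pole to the plane: n ∝ (-0.405, -0.573, 0.530).
Dip δ = arctan(|n_h|/n_z) = arctan(0.702/0.530) = 52.9°.
Dip direction = atan2(-0.405, -0.573) = 215° (azimuth of n's horizontal projection).

true dip 53°, dip direction 215°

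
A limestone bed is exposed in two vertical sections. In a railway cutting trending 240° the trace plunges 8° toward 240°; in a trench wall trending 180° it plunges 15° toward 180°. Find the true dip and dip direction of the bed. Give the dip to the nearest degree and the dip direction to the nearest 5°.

Represent each trace as a vector plunging at its apparent dip toward its trend (east-north-up frame): v₁ = (-0.858, -0.495, -0.139), v₂ = (0.000, -0.966, -0.259).
Cross product v₁ × v₂ gives the pole to the plane: n ∝ (-0.006, -0.222, 0.828).
tan δ = √(n_x²+n_y²)/n_z = 0.222/0.828, so δ = 15.0°.
The horizontal component of n points toward azimuth atan2(n_x, n_y) = 182°, the dip direction.

true dip 15°, dip direction 180°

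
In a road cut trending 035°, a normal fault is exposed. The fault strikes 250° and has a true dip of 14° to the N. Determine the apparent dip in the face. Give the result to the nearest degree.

The strike is 250° and the section trends 035°; the acute angle between them is β = 35°.
tan α = tan 14° × sin 35° = 0.2493 × 0.5736 = 0.1430
α = arctan(0.1430) = 8.14°

8°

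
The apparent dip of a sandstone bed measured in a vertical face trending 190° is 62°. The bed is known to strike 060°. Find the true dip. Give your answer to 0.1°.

67.8°

β = acute angle between strike 060° and section 190° = 50°.
tan δ = tan α / sin β = tan 62° / sin 50° = 1.8807 / 0.7660 = 2.4551
true dip = arctan 2.4551 = 67.84°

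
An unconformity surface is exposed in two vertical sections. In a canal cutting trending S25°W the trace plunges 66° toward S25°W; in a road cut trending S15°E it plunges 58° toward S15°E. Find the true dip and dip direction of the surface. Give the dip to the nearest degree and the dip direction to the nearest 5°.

true dip 66°, dip direction 210°

Represent each trace as a vector plunging at its apparent dip toward its trend (east-north-up frame): v₁ = (-0.172, -0.369, -0.914), v₂ = (0.137, -0.512, -0.848).
Cross product v₁ × v₂ gives the pole to the plane: n ∝ (-0.155, -0.271, 0.139).
True dip = arccos(n_z / |n|) = arccos(0.4056) = 66.1°.
The horizontal component of n points toward azimuth atan2(n_x, n_y) = 210°, the dip direction.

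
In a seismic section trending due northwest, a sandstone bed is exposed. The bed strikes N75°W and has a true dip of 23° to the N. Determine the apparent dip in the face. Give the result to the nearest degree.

The strike is N75°W and the section trends due northwest; the acute angle between them is β = 30°.
tan α = tan 23° × sin 30° = 0.4245 × 0.5000 = 0.2122
α = arctan(0.2122) = 11.98°

12°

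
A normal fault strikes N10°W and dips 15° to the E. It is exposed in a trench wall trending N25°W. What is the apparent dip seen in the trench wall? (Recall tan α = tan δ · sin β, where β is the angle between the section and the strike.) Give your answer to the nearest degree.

4°

Angle between strike (N10°W) and section (N25°W): β = 15°.
tan(apparent dip) = tan 15° · sin 15° = 0.0694
apparent dip = arctan 0.0694 = 3.97°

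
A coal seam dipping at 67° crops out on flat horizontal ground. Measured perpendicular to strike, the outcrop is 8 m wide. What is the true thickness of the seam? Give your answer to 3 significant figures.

True thickness t = w · sin(dip) = 8 × sin 67°
t = 8 × 0.9205 = 7.364 m

7.36 m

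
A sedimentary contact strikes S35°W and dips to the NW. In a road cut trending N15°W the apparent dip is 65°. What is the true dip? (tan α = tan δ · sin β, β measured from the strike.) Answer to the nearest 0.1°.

β = acute angle between strike S35°W and section N15°W = 50°.
tan(true dip) = tan 65° / sin 50° = 2.7995
δ = arctan(2.7995) = 70.34°

70.3°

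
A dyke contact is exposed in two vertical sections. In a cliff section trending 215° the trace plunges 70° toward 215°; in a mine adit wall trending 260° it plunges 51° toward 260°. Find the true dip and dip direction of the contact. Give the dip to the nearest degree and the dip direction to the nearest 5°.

true dip 71°, dip direction 195°

Represent each trace as a vector plunging at its apparent dip toward its trend (east-north-up frame): v₁ = (-0.196, -0.280, -0.940), v₂ = (-0.620, -0.109, -0.777).
Cross product v₁ × v₂ gives the pole to the plane: n ∝ (-0.115, -0.430, 0.152).
Dip δ = arctan(|n_h|/n_z) = arctan(0.445/0.152) = 71.1°.
Dip direction = atan2(-0.115, -0.430) = 195° (azimuth of n's horizontal projection).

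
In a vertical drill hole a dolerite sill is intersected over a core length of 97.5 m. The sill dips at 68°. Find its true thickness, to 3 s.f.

36.5 m

True thickness t = h · cos(dip) = 97.5 × cos 68°
t = 97.5 × 0.3746 = 36.524 m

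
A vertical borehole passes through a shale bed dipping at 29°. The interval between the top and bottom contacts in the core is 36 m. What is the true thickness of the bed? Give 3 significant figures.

True thickness t = h · cos(dip) = 36 × cos 29°
t = 36 × 0.8746 = 31.486 m

31.5 m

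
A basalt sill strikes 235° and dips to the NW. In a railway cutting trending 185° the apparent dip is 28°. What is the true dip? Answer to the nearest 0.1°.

β = acute angle between strike 235° and section 185° = 50°.
tan(true dip) = tan 28° / sin 50° = 0.6941
δ = arctan(0.6941) = 34.76°

34.8°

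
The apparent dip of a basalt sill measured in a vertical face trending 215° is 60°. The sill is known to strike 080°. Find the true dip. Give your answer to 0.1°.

β = acute angle between strike 080° and section 215° = 45°.
tan(true dip) = tan 60° / sin 45° = 2.4495
true dip = arctan 2.4495 = 67.79°

67.8°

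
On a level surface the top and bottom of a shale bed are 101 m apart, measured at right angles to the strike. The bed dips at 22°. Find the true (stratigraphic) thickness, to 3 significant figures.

True thickness t = w · sin(dip) = 101 × sin 22°
t = 101 × 0.3746 = 37.835 m

37.8 m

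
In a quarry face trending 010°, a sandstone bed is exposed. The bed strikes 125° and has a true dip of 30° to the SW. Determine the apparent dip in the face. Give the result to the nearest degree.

28°

Angle between strike (125°) and section (010°): β = 65°.
tan α = tan 30° × sin 65° = 0.5774 × 0.9063 = 0.5233
α = arctan(0.5233) = 27.62°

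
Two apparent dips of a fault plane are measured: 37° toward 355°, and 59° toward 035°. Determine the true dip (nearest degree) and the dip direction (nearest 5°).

The two traces are lines in the plane: v₁ = (sin 355°·cos 37°, cos 355°·cos 37°, −sin 37°), v₂ = (sin 35°·cos 59°, cos 35°·cos 59°, −sin 59°).
n = v₁ × v₂ = (0.428, 0.237, 0.264) (taken with n_z > 0).
Dip δ = arctan(|n_h|/n_z) = arctan(0.490/0.264) = 61.6°.
The horizontal component of n points toward azimuth atan2(n_x, n_y) = 61°, the dip direction.

true dip 62°, dip direction 060°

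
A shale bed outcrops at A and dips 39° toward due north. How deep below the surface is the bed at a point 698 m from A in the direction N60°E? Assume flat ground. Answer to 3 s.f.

283 m

The hole lies 60° from the dip direction, so the down-dip offset is 698 × cos 60° = 349.00 m.
Depth = down-dip offset × tan(dip) = 349.00 × tan 39° = 349.00 × 0.8098
Depth = 282.61 m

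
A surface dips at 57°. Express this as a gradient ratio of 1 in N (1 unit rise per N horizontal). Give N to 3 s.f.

1 in 0.649

1 : N means tan θ = 1/N, so N = 1/tan 57° = 1/1.5399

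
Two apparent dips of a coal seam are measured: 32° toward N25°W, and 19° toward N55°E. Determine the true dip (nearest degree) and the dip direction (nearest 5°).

true dip 34°, dip direction 355°

The two traces are lines in the plane: v₁ = (sin 335°·cos 32°, cos 335°·cos 32°, −sin 32°), v₂ = (sin 55°·cos 19°, cos 55°·cos 19°, −sin 19°).
n = v₁ × v₂ = (-0.037, 0.527, 0.790) (taken with n_z > 0).
Dip δ = arctan(|n_h|/n_z) = arctan(0.528/0.790) = 33.8°.
The horizontal component of n points toward azimuth atan2(n_x, n_y) = 356°, the dip direction.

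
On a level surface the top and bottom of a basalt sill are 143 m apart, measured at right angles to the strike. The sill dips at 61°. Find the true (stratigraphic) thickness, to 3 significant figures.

True thickness t = w · sin(dip) = 143 × sin 61°
t = 143 × 0.8746 = 125.071 m

125 m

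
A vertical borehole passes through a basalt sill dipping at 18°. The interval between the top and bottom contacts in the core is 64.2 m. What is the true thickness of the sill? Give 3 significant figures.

True thickness t = h · cos(dip) = 64.2 × cos 18°
t = 64.2 × 0.9511 = 61.058 m

61.1 m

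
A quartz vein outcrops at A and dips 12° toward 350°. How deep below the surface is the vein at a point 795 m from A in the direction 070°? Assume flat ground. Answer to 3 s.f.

The hole lies 80° from the dip direction, so the down-dip offset is 795 × cos 80° = 138.05 m.
Depth = down-dip offset × tan(dip) = 138.05 × tan 12° = 138.05 × 0.2126
Depth = 29.34 m

29.3 m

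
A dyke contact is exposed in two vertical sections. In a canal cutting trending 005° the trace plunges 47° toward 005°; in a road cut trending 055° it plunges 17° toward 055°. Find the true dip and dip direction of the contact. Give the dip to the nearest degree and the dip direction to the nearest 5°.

true dip 50°, dip direction 340°

Represent each trace as a vector plunging at its apparent dip toward its trend (east-north-up frame): v₁ = (0.059, 0.679, -0.731), v₂ = (0.783, 0.549, -0.292).
The plane normal is n = v₁ × v₂ ∝ (-0.203, 0.556, 0.500).
True dip = arccos(n_z / |n|) = arccos(0.6454) = 49.8°.
The horizontal component of n points toward azimuth atan2(n_x, n_y) = 340°, the dip direction.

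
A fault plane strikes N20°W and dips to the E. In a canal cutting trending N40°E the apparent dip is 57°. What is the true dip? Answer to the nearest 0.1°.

The section is 60° from the strike.
tan δ = tan α / sin β = tan 57° / sin 60° = 1.5399 / 0.8660 = 1.7781
δ = arctan(1.7781) = 60.65°

60.6°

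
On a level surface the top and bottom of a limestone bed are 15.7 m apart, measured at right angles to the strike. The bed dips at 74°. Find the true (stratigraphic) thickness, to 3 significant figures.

15.1 m

True thickness t = w · sin(dip) = 15.7 × sin 74°
t = 15.7 × 0.9613 = 15.092 m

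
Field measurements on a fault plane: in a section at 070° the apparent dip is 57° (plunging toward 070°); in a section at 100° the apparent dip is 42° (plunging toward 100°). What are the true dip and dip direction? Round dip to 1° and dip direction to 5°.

true dip 60°, dip direction 040°

Each apparent-dip line lies in the plane. As unit vectors (x east, y north, z up), v₁ plunges 57°→070° and v₂ plunges 42°→100°.
The plane normal is n = v₁ × v₂ ∝ (0.233, 0.271, 0.202).
True dip = arccos(n_z / |n|) = arccos(0.4926) = 60.5°.
Dip direction = azimuth of (n_x, n_y) = atan2(0.233, 0.271) = 41°.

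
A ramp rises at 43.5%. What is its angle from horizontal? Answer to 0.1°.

23.5°

tan θ = 43.5/100 = 0.4350
θ = arctan(0.4350) = 23.51°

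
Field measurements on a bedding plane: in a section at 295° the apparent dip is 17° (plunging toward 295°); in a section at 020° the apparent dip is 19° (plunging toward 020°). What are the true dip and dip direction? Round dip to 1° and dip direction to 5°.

The two traces are lines in the plane: v₁ = (sin 295°·cos 17°, cos 295°·cos 17°, −sin 17°), v₂ = (sin 20°·cos 19°, cos 20°·cos 19°, −sin 19°).
Cross product v₁ × v₂ gives the pole to the plane: n ∝ (-0.128, 0.377, 0.901).
tan δ = √(n_x²+n_y²)/n_z = 0.398/0.901, so δ = 23.8°.
Dip direction = atan2(-0.128, 0.377) = 341° (azimuth of n's horizontal projection).

true dip 24°, dip direction 340°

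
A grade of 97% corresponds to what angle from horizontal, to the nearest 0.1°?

tan θ = 97/100 = 0.9700
θ = arctan(0.9700) = 44.13°

44.1°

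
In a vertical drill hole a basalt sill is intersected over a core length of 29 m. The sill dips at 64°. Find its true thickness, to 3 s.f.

12.7 m

True thickness t = h · cos(dip) = 29 × cos 64°
t = 29 × 0.4384 = 12.713 m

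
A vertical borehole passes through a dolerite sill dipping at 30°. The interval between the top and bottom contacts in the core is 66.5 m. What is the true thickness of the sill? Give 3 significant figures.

True thickness t = h · cos(dip) = 66.5 × cos 30°
t = 66.5 × 0.8660 = 57.591 m

57.6 m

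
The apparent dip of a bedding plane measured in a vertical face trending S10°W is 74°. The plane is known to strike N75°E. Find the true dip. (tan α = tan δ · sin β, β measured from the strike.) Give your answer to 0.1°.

75.4°

β = acute angle between strike N75°E and section S10°W = 65°.
tan δ = tan α / sin β = tan 74° / sin 65° = 3.4874 / 0.9063 = 3.8479
δ = arctan(3.8479) = 75.43°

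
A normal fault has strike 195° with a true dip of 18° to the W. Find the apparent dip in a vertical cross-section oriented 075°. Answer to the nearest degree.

Angle between strike (195°) and section (075°): β = 60°.
tan(apparent dip) = tan 18° · sin 60° = 0.2814
α = arctan(0.2814) = 15.72°

16°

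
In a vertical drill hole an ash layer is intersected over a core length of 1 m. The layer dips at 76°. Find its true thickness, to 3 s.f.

True thickness t = h · cos(dip) = 1 × cos 76°
t = 1 × 0.2419 = 0.242 m

0.242 m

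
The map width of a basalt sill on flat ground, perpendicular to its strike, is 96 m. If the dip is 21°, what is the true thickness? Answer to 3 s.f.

34.4 m

True thickness t = w · sin(dip) = 96 × sin 21°
t = 96 × 0.3584 = 34.403 m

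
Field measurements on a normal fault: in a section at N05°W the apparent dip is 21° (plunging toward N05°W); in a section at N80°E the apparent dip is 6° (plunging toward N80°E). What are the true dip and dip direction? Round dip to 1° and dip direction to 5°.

Represent each trace as a vector plunging at its apparent dip toward its trend (east-north-up frame): v₁ = (-0.081, 0.930, -0.358), v₂ = (0.979, 0.173, -0.105).
n = v₁ × v₂ = (0.035, 0.359, 0.925) (taken with n_z > 0).
True dip = arccos(n_z / |n|) = arccos(0.9315) = 21.3°.
Dip direction = atan2(0.035, 0.359) = 6° (azimuth of n's horizontal projection).

true dip 21°, dip direction 005°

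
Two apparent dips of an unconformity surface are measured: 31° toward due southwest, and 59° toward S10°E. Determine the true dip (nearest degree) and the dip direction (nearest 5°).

The two traces are lines in the plane: v₁ = (sin 225°·cos 31°, cos 225°·cos 31°, −sin 31°), v₂ = (sin 170°·cos 59°, cos 170°·cos 59°, −sin 59°).
Cross product v₁ × v₂ gives the pole to the plane: n ∝ (0.258, -0.566, 0.362).
tan δ = √(n_x²+n_y²)/n_z = 0.622/0.362, so δ = 59.8°.
Dip direction = azimuth of (n_x, n_y) = atan2(0.258, -0.566) = 155°.

true dip 60°, dip direction 155°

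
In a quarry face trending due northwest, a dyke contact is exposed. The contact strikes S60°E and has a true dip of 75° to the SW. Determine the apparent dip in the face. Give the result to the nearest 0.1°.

44.0°

The section lies 15° from the strike.
tan(apparent dip) = tan 75° · sin 15° = 0.9659
apparent dip = arctan 0.9659 = 44.01°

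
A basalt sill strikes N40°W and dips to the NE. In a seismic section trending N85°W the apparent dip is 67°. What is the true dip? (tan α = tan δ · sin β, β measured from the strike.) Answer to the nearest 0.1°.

β = acute angle between strike N40°W and section N85°W = 45°.
tan δ = tan α / sin β = tan 67° / sin 45° = 2.3559 / 0.7071 = 3.3317
true dip = arctan 3.3317 = 73.29°

73.3°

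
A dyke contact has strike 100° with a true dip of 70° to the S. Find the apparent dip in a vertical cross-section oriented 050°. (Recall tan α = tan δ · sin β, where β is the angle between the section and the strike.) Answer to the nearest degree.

The strike is 100° and the section trends 050°; the acute angle between them is β = 50°.
tan(apparent dip) = tan 70° · sin 50° = 2.1047
α = arctan(2.1047) = 64.59°

65°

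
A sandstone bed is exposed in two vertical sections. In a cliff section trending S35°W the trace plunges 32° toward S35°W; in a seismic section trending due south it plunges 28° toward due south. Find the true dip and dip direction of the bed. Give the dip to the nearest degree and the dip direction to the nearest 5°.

Each apparent-dip line lies in the plane. As unit vectors (x east, y north, z up), v₁ plunges 32°→S35°W and v₂ plunges 28°→due south.
Cross product v₁ × v₂ gives the pole to the plane: n ∝ (-0.142, -0.228, 0.429).
Dip δ = arctan(|n_h|/n_z) = arctan(0.269/0.429) = 32.0°.
Dip direction = atan2(-0.142, -0.228) = 212° (azimuth of n's horizontal projection).

true dip 32°, dip direction 210°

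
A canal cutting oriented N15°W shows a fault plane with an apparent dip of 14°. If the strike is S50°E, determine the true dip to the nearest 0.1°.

β = acute angle between strike S50°E and section N15°W = 35°.
tan(true dip) = tan 14° / sin 35° = 0.4347
δ = arctan(0.4347) = 23.49°

23.5°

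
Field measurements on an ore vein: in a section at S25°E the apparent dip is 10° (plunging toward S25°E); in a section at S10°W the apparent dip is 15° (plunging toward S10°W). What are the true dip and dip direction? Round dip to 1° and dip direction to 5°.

The two traces are lines in the plane: v₁ = (sin 155°·cos 10°, cos 155°·cos 10°, −sin 10°), v₂ = (sin 190°·cos 15°, cos 190°·cos 15°, −sin 15°).
The plane normal is n = v₁ × v₂ ∝ (-0.066, -0.137, 0.546).
tan δ = √(n_x²+n_y²)/n_z = 0.152/0.546, so δ = 15.6°.
Dip direction = atan2(-0.066, -0.137) = 206° (azimuth of n's horizontal projection).

true dip 16°, dip direction 205°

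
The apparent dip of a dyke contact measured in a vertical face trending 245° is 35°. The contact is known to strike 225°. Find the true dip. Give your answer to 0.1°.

β = acute angle between strike 225° and section 245° = 20°.
tan δ = tan α / sin β = tan 35° / sin 20° = 0.7002 / 0.3420 = 2.0473
true dip = arctan 2.0473 = 63.97°

64.0°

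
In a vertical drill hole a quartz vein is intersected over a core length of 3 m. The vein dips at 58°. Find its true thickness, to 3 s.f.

True thickness t = h · cos(dip) = 3 × cos 58°
t = 3 × 0.5299 = 1.590 m

1.59 m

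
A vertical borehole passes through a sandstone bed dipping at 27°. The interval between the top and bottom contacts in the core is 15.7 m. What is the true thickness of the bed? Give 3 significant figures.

14.0 m

True thickness t = h · cos(dip) = 15.7 × cos 27°
t = 15.7 × 0.8910 = 13.989 m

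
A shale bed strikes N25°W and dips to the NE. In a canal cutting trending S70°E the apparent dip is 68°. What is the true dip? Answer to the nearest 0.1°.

The section is 45° from the strike.
tan δ = tan α / sin β = tan 68° / sin 45° = 2.4751 / 0.7071 = 3.5003
δ = arctan(3.5003) = 74.06°

74.1°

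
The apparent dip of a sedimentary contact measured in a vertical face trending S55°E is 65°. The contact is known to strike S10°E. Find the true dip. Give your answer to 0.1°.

71.8°

The section is 45° from the strike.
tan δ = tan α / sin β = tan 65° / sin 45° = 2.1445 / 0.7071 = 3.0328
δ = arctan(3.0328) = 71.75°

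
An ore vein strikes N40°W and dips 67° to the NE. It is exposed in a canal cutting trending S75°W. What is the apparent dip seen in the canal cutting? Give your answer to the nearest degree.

The section lies 65° from the strike.
tan(apparent dip) = tan 67° · sin 65° = 2.1351
α = arctan(2.1351) = 64.90°

65°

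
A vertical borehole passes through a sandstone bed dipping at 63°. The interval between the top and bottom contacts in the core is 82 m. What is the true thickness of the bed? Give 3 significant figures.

True thickness t = h · cos(dip) = 82 × cos 63°
t = 82 × 0.4540 = 37.227 m

37.2 m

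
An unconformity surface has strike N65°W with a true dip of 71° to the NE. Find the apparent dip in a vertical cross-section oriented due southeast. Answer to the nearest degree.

45°

The section lies 20° from the strike.
tan(apparent dip) = tan 71° · sin 20° = 0.9933
α = arctan(0.9933) = 44.81°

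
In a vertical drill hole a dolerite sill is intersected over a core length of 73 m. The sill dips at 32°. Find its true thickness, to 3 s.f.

61.9 m

True thickness t = h · cos(dip) = 73 × cos 32°
t = 73 × 0.8480 = 61.908 m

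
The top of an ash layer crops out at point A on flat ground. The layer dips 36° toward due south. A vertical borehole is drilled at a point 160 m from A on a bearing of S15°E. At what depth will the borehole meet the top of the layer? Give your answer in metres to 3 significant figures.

The hole lies 15° from the dip direction, so the down-dip offset is 160 × cos 15° = 154.55 m.
Depth = down-dip offset × tan(dip) = 154.55 × tan 36° = 154.55 × 0.7265
Depth = 112.29 m

112 m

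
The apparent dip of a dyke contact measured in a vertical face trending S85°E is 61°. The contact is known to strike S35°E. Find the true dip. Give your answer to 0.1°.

67.0°

The section is 50° from the strike.
tan δ = tan α / sin β = tan 61° / sin 50° = 1.8040 / 0.7660 = 2.3550
true dip = arctan 2.3550 = 66.99°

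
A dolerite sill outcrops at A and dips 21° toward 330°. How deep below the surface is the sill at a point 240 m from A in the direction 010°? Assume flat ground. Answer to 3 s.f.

The hole lies 40° from the dip direction, so the down-dip offset is 240 × cos 40° = 183.85 m.
Depth = down-dip offset × tan(dip) = 183.85 × tan 21° = 183.85 × 0.3839
Depth = 70.57 m

70.6 m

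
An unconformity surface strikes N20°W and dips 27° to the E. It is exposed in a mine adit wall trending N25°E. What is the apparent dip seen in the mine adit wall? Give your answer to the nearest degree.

Angle between strike (N20°W) and section (N25°E): β = 45°.
tan(apparent dip) = tan 27° · sin 45° = 0.3603
apparent dip = arctan 0.3603 = 19.81°

20°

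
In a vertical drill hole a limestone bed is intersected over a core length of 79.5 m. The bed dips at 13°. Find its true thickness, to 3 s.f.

77.5 m

True thickness t = h · cos(dip) = 79.5 × cos 13°
t = 79.5 × 0.9744 = 77.462 m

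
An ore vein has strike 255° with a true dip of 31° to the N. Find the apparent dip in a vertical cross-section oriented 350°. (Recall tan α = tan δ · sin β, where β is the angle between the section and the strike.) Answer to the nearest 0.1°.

Angle between strike (255°) and section (350°): β = 85°.
tan(apparent dip) = tan 31° · sin 85° = 0.5986
apparent dip = arctan 0.5986 = 30.90°

30.9°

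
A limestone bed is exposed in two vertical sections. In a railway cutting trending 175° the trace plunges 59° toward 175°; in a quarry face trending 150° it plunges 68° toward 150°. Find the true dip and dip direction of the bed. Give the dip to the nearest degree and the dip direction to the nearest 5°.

Represent each trace as a vector plunging at its apparent dip toward its trend (east-north-up frame): v₁ = (0.045, -0.513, -0.857), v₂ = (0.187, -0.324, -0.927).
Cross product v₁ × v₂ gives the pole to the plane: n ∝ (0.198, -0.119, 0.082).
True dip = arccos(n_z / |n|) = arccos(0.3333) = 70.5°.
The horizontal component of n points toward azimuth atan2(n_x, n_y) = 121°, the dip direction.

true dip 71°, dip direction 120°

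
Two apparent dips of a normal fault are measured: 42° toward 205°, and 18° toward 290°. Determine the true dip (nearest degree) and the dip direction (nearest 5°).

true dip 43°, dip direction 220°

Represent each trace as a vector plunging at its apparent dip toward its trend (east-north-up frame): v₁ = (-0.314, -0.674, -0.669), v₂ = (-0.894, 0.325, -0.309).
The plane normal is n = v₁ × v₂ ∝ (-0.426, -0.501, 0.704).
True dip = arccos(n_z / |n|) = arccos(0.7309) = 43.0°.
Dip direction = azimuth of (n_x, n_y) = atan2(-0.426, -0.501) = 220°.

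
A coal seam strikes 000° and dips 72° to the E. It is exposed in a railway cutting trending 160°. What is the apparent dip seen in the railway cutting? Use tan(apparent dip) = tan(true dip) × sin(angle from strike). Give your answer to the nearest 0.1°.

Angle between strike (000°) and section (160°): β = 20°.
tan α = tan 72° × sin 20° = 3.0777 × 0.3420 = 1.0526
α = arctan(1.0526) = 46.47°

46.5°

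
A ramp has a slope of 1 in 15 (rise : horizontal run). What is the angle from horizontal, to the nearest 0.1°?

tan θ = 1/15 = 0.0667
θ = arctan(0.0667) = 3.81°

3.8°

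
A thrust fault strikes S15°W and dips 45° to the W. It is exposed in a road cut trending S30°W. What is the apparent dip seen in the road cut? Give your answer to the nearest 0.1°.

14.5°

The strike is S15°W and the section trends S30°W; the acute angle between them is β = 15°.
tan α = tan 45° × sin 15° = 1.0000 × 0.2588 = 0.2588
α = arctan(0.2588) = 14.51°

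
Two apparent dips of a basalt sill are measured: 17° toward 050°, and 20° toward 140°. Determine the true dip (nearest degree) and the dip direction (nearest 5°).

The two traces are lines in the plane: v₁ = (sin 50°·cos 17°, cos 50°·cos 17°, −sin 17°), v₂ = (sin 140°·cos 20°, cos 140°·cos 20°, −sin 20°).
The plane normal is n = v₁ × v₂ ∝ (0.421, -0.074, 0.899).
tan δ = √(n_x²+n_y²)/n_z = 0.427/0.899, so δ = 25.4°.
The horizontal component of n points toward azimuth atan2(n_x, n_y) = 100°, the dip direction.

true dip 25°, dip direction 100°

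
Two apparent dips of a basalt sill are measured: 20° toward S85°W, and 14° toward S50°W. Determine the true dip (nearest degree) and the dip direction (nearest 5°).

true dip 20°, dip direction 280°

Represent each trace as a vector plunging at its apparent dip toward its trend (east-north-up frame): v₁ = (-0.936, -0.082, -0.342), v₂ = (-0.743, -0.624, -0.242).
The plane normal is n = v₁ × v₂ ∝ (-0.194, 0.028, 0.523).
True dip = arccos(n_z / |n|) = arccos(0.9367) = 20.5°.
Dip direction = azimuth of (n_x, n_y) = atan2(-0.194, 0.028) = 278°.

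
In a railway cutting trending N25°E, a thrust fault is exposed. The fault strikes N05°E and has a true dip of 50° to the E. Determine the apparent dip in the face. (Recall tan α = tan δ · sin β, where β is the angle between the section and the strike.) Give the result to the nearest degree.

The section lies 20° from the strike.
tan(apparent dip) = tan 50° · sin 20° = 0.4076
α = arctan(0.4076) = 22.18°

22°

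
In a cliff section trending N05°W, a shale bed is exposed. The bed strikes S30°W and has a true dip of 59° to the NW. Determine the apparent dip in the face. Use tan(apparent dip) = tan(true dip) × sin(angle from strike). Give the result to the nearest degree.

The strike is S30°W and the section trends N05°W; the acute angle between them is β = 35°.
tan α = tan 59° × sin 35° = 1.6643 × 0.5736 = 0.9546
apparent dip = arctan 0.9546 = 43.67°

44°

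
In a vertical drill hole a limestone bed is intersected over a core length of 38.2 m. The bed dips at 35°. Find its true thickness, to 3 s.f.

True thickness t = h · cos(dip) = 38.2 × cos 35°
t = 38.2 × 0.8192 = 31.292 m

31.3 m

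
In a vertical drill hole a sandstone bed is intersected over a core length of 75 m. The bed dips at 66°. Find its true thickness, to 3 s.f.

30.5 m

True thickness t = h · cos(dip) = 75 × cos 66°
t = 75 × 0.4067 = 30.505 m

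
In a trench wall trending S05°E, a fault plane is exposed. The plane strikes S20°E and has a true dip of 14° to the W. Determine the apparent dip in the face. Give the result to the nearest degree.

4°

The strike is S20°E and the section trends S05°E; the acute angle between them is β = 15°.
tan α = tan 14° × sin 15° = 0.2493 × 0.2588 = 0.0645
apparent dip = arctan 0.0645 = 3.69°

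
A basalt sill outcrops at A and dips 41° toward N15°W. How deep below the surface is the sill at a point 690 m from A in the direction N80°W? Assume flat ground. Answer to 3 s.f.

253 m

The hole lies 65° from the dip direction, so the down-dip offset is 690 × cos 65° = 291.61 m.
Depth = down-dip offset × tan(dip) = 291.61 × tan 41° = 291.61 × 0.8693
Depth = 253.49 m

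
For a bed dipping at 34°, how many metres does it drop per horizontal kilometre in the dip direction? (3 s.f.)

drop per km = 1000 × tan 34° = 1000 × 0.6745

675 m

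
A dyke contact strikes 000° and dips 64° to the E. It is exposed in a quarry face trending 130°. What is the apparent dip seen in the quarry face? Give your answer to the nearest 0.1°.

57.5°

Angle between strike (000°) and section (130°): β = 50°.
tan(apparent dip) = tan 64° · sin 50° = 1.5706
α = arctan(1.5706) = 57.52°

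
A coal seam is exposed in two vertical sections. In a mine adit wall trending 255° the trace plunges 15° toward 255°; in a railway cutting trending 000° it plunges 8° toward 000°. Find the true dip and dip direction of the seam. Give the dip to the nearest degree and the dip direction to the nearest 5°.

The two traces are lines in the plane: v₁ = (sin 255°·cos 15°, cos 255°·cos 15°, −sin 15°), v₂ = (sin 0°·cos 8°, cos 0°·cos 8°, −sin 8°).
The plane normal is n = v₁ × v₂ ∝ (-0.291, 0.130, 0.924).
tan δ = √(n_x²+n_y²)/n_z = 0.319/0.924, so δ = 19.0°.
Dip direction = azimuth of (n_x, n_y) = atan2(-0.291, 0.130) = 294°.

true dip 19°, dip direction 295°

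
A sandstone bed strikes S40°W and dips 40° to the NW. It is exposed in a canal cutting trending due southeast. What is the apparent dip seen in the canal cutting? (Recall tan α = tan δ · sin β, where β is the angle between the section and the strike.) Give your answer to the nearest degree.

40°

The section lies 85° from the strike.
tan(apparent dip) = tan 40° · sin 85° = 0.8359
apparent dip = arctan 0.8359 = 39.89°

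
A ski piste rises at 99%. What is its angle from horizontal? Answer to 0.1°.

44.7°

tan θ = 99/100 = 0.9900
θ = arctan(0.9900) = 44.71°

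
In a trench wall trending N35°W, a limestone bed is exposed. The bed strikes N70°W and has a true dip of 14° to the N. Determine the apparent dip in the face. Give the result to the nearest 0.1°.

Angle between strike (N70°W) and section (N35°W): β = 35°.
tan α = tan 14° × sin 35° = 0.2493 × 0.5736 = 0.1430
α = arctan(0.1430) = 8.14°

8.1°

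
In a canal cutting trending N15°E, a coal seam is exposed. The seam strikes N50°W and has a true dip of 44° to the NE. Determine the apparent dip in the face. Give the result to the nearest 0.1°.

41.2°

The strike is N50°W and the section trends N15°E; the acute angle between them is β = 65°.
tan α = tan 44° × sin 65° = 0.9657 × 0.9063 = 0.8752
α = arctan(0.8752) = 41.19°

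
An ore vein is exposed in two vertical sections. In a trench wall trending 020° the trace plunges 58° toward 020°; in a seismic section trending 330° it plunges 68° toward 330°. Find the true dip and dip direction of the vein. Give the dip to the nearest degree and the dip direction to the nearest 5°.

Each apparent-dip line lies in the plane. As unit vectors (x east, y north, z up), v₁ plunges 58°→020° and v₂ plunges 68°→330°.
The plane normal is n = v₁ × v₂ ∝ (-0.187, 0.327, 0.152).
Dip δ = arctan(|n_h|/n_z) = arctan(0.376/0.152) = 68.0°.
The horizontal component of n points toward azimuth atan2(n_x, n_y) = 330°, the dip direction.

true dip 68°, dip direction 330°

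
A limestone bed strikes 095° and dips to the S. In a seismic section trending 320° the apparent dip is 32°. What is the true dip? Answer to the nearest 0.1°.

41.5°

The section is 45° from the strike.
tan δ = tan α / sin β = tan 32° / sin 45° = 0.6249 / 0.7071 = 0.8837
true dip = arctan 0.8837 = 41.47°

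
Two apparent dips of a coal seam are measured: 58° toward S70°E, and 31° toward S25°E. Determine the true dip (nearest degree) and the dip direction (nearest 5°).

Represent each trace as a vector plunging at its apparent dip toward its trend (east-north-up frame): v₁ = (0.498, -0.181, -0.848), v₂ = (0.362, -0.777, -0.515).
The plane normal is n = v₁ × v₂ ∝ (0.565, 0.051, 0.321).
True dip = arccos(n_z / |n|) = arccos(0.4924) = 60.5°.
Dip direction = atan2(0.565, 0.051) = 85° (azimuth of n's horizontal projection).

true dip 61°, dip direction 085°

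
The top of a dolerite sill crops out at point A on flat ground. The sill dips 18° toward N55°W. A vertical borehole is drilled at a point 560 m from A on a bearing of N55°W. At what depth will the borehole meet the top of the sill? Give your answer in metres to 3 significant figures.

The hole is directly down-dip from the outcrop, so the down-dip offset is 560 m.
Depth = down-dip offset × tan(dip) = 560.00 × tan 18° = 560.00 × 0.3249
Depth = 181.96 m

182 m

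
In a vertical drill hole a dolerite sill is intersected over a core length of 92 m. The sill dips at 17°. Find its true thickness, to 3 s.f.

True thickness t = h · cos(dip) = 92 × cos 17°
t = 92 × 0.9563 = 87.980 m

88.0 m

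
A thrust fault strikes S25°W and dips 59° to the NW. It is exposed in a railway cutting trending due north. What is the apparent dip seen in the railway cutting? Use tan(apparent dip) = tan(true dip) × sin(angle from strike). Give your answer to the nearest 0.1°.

35.1°

The strike is S25°W and the section trends due north; the acute angle between them is β = 25°.
tan(apparent dip) = tan 59° · sin 25° = 0.7034
apparent dip = arctan 0.7034 = 35.12°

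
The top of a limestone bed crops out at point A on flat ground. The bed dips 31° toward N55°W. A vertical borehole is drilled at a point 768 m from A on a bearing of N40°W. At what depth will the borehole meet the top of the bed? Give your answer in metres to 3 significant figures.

446 m

The hole lies 15° from the dip direction, so the down-dip offset is 768 × cos 15° = 741.83 m.
Depth = down-dip offset × tan(dip) = 741.83 × tan 31° = 741.83 × 0.6009
Depth = 445.74 m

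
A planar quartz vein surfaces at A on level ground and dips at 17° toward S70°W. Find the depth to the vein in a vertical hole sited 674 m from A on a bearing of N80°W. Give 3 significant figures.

178 m

The hole lies 30° from the dip direction, so the down-dip offset is 674 × cos 30° = 583.70 m.
Depth = down-dip offset × tan(dip) = 583.70 × tan 17° = 583.70 × 0.3057
Depth = 178.46 m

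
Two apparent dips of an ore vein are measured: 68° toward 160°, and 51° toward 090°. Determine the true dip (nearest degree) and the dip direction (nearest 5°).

true dip 68°, dip direction 150°

Each apparent-dip line lies in the plane. As unit vectors (x east, y north, z up), v₁ plunges 68°→160° and v₂ plunges 51°→090°.
The plane normal is n = v₁ × v₂ ∝ (0.274, -0.484, 0.222).
Dip δ = arctan(|n_h|/n_z) = arctan(0.556/0.222) = 68.3°.
Dip direction = azimuth of (n_x, n_y) = atan2(0.274, -0.484) = 151°.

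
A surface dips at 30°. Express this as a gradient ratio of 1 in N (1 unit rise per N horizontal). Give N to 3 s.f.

1 in 1.73

1 : N means tan θ = 1/N, so N = 1/tan 30° = 1/0.5774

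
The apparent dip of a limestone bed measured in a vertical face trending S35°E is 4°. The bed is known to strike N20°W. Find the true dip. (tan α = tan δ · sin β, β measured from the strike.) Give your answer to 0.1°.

The section is 15° from the strike.
tan δ = tan α / sin β = tan 4° / sin 15° = 0.0699 / 0.2588 = 0.2702
δ = arctan(0.2702) = 15.12°

15.1°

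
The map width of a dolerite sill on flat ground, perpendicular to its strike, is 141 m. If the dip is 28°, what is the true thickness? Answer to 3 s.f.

66.2 m

True thickness t = w · sin(dip) = 141 × sin 28°
t = 141 × 0.4695 = 66.195 m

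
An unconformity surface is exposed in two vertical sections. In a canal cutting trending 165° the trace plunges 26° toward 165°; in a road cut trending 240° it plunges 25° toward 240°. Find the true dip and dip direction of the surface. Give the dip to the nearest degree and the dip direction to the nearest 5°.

true dip 31°, dip direction 200°

The two traces are lines in the plane: v₁ = (sin 165°·cos 26°, cos 165°·cos 26°, −sin 26°), v₂ = (sin 240°·cos 25°, cos 240°·cos 25°, −sin 25°).
Cross product v₁ × v₂ gives the pole to the plane: n ∝ (-0.168, -0.442, 0.787).
Dip δ = arctan(|n_h|/n_z) = arctan(0.473/0.787) = 31.0°.
Dip direction = atan2(-0.168, -0.442) = 201° (azimuth of n's horizontal projection).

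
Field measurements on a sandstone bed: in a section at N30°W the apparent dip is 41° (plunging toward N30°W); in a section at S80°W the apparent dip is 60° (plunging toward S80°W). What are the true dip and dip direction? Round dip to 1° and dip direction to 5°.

Each apparent-dip line lies in the plane. As unit vectors (x east, y north, z up), v₁ plunges 41°→N30°W and v₂ plunges 60°→S80°W.
Cross product v₁ × v₂ gives the pole to the plane: n ∝ (-0.623, -0.004, 0.355).
True dip = arccos(n_z / |n|) = arccos(0.4947) = 60.4°.
The horizontal component of n points toward azimuth atan2(n_x, n_y) = 270°, the dip direction.

true dip 60°, dip direction 270°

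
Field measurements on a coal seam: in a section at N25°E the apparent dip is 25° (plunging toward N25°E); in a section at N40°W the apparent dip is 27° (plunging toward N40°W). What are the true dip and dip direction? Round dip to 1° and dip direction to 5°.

Represent each trace as a vector plunging at its apparent dip toward its trend (east-north-up frame): v₁ = (0.383, 0.821, -0.423), v₂ = (-0.573, 0.683, -0.454).
n = v₁ × v₂ = (-0.084, 0.416, 0.732) (taken with n_z > 0).
True dip = arccos(n_z / |n|) = arccos(0.8651) = 30.1°.
Dip direction = azimuth of (n_x, n_y) = atan2(-0.084, 0.416) = 349°.

true dip 30°, dip direction 350°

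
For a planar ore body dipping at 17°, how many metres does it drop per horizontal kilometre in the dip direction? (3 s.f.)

306 m

drop per km = 1000 × tan 17° = 1000 × 0.3057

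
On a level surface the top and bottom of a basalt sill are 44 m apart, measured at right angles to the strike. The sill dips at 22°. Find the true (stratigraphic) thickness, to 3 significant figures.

True thickness t = w · sin(dip) = 44 × sin 22°
t = 44 × 0.3746 = 16.483 m

16.5 m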